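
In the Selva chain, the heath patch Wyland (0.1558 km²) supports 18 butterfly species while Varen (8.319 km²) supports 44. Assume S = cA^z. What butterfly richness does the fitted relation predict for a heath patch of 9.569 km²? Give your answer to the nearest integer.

45

z = ln(44/18) / ln(8.319/0.1558) = 0.8938 / 3.9777 = 0.2247
c = 18 / 0.1558^0.2247 = 18 / 0.6585 = 27.33
S₃ = 27.33 × 9.569^0.2247 = 27.33 × 1.661 ≈ 45.41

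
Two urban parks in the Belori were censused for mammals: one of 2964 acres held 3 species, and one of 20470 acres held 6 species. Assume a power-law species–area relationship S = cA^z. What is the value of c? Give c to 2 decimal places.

z = ln(S₂/S₁) / ln(A₂/A₁) = ln(6/3) / ln(20470/2964) = 0.6931 / 1.9324 = 0.3587
c = S₁ / A₁^z = 3 / 2964^0.3587 = 3 / 17.59 = 0.1705

0.17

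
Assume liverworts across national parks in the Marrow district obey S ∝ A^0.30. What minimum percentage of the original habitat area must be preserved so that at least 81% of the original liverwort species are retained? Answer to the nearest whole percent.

Need (A_new/A_old)^0.3 = 0.81, so A_new/A_old = 0.81^(1/0.3) = 0.81^3.333
ln(A_new/A_old) = ln 0.81 / 0.3 = -0.2107 / 0.3 = -0.7024
A_new/A_old = e^-0.7024 ≈ 0.4954

50%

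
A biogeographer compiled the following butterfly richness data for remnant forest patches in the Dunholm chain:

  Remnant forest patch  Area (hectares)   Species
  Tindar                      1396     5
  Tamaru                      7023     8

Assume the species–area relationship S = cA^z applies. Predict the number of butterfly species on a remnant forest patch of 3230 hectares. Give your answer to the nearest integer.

z = ln(8/5) / ln(7023/1396) = 0.4700 / 1.6156 = 0.2909
c = 5 / 1396^0.2909 = 5 / 8.221 = 0.6082
S₃ = 0.6082 × 3230^0.2909 = 0.6082 × 10.49 ≈ 6.382

6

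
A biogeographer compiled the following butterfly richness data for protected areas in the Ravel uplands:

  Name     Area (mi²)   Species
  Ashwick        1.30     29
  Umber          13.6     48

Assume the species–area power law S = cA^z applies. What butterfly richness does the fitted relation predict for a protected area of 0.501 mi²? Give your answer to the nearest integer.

24

z = ln(48/29) / ln(13.6/1.3) = 0.5039 / 2.3477 = 0.2146
c = 29 / 1.3^0.2146 = 29 / 1.058 = 27.41
S₃ = 27.41 × 0.501^0.2146 = 27.41 × 0.8621 ≈ 23.63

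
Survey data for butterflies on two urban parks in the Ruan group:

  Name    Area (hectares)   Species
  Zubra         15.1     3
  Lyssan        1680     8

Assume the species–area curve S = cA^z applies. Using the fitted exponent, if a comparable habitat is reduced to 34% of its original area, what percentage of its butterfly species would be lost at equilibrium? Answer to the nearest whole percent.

20%

z = ln(8/3) / ln(1680/15.1) = 0.9808 / 4.7119 = 0.2082
S_new/S_old = (A_new/A_old)^z = 0.34^0.2082 = exp(0.2082 × -1.0788) = 0.7989
Fraction lost = 1 − 0.7989 = 0.2011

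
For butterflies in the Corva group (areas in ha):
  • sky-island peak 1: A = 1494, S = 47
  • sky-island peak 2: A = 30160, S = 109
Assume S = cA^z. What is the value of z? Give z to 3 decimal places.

Taking logs: ln S = ln c + z ln A, so z = (ln S₂ − ln S₁)/(ln A₂ − ln A₁).
z = ln(109/47) / ln(30160/1494) = ln(2.319) / ln(20.19) = 0.8412 / 3.0051 = 0.2799

0.280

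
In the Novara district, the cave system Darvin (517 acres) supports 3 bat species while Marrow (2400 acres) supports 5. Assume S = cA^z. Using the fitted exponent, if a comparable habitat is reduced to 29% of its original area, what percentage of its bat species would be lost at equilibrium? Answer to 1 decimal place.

z = ln(5/3) / ln(2400/517) = 0.5108 / 1.5352 = 0.3327
S_new/S_old = (A_new/A_old)^z = 0.29^0.3327 = exp(0.3327 × -1.2379) = 0.6624
Fraction lost = 1 − 0.6624 = 0.3376

33.8%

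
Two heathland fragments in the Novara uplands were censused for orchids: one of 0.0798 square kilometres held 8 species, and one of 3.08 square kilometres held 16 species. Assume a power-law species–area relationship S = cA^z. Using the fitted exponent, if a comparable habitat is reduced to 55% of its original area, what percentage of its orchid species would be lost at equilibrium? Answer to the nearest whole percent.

11%

z = ln(16/8) / ln(3.08/0.0798) = 0.6931 / 3.6532 = 0.1897
S_new/S_old = (A_new/A_old)^z = 0.55^0.1897 = exp(0.1897 × -0.5978) = 0.8928
Fraction lost = 1 − 0.8928 = 0.1072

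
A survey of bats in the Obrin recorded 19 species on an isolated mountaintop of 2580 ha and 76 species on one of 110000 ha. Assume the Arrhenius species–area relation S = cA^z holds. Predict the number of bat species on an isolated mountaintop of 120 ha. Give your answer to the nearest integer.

z = ln(76/19) / ln(110000/2580) = 1.3863 / 3.7527 = 0.3694
c = 19 / 2580^0.3694 = 19 / 18.21 = 1.043
S₃ = 1.043 × 120^0.3694 = 1.043 × 5.862 ≈ 6.117

6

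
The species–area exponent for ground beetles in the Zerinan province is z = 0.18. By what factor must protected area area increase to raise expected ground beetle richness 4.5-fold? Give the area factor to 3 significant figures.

4260

(A₂/A₁)^0.18 = 4.5, so A₂/A₁ = 4.5^(1/0.18) = 4.5^5.556
ln(A₂/A₁) = ln 4.5 / 0.18 = 1.5041 / 0.18 = 8.3560
A₂/A₁ = e^8.3560 ≈ 4256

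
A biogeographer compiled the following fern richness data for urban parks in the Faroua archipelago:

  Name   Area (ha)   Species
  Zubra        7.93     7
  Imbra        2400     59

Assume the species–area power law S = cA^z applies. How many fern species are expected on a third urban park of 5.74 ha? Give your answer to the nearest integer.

6

z = ln(59/7) / ln(2400/7.93) = 2.1316 / 5.7126 = 0.3731
c = 7 / 7.93^0.3731 = 7 / 2.166 = 3.232
S₃ = 3.232 × 5.74^0.3731 = 3.232 × 1.919 ≈ 6.205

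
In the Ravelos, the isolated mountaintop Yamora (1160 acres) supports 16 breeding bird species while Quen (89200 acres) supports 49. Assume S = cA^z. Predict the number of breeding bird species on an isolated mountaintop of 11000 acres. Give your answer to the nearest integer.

z = ln(49/16) / ln(89200/1160) = 1.1192 / 4.3425 = 0.2577
c = 16 / 1160^0.2577 = 16 / 6.164 = 2.596
S₃ = 2.596 × 11000^0.2577 = 2.596 × 11.01 ≈ 28.57

29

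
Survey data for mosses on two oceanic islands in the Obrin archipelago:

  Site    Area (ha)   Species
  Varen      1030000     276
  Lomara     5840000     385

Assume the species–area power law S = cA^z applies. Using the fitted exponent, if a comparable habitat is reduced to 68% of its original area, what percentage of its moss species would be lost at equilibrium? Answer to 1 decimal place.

7.1%

z = ln(385/276) / ln(5840000/1030000) = 0.3328 / 1.7352 = 0.1918
S_new/S_old = (A_new/A_old)^z = 0.68^0.1918 = exp(0.1918 × -0.3857) = 0.9287
Fraction lost = 1 − 0.9287 = 0.07131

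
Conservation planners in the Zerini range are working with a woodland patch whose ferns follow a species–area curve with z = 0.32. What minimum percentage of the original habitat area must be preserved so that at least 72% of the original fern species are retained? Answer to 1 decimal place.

Need (A_new/A_old)^0.32 = 0.72, so A_new/A_old = 0.72^(1/0.32) = 0.72^3.125
ln(A_new/A_old) = ln 0.72 / 0.32 = -0.3285 / 0.32 = -1.0266
A_new/A_old = e^-1.0266 ≈ 0.3582

35.8%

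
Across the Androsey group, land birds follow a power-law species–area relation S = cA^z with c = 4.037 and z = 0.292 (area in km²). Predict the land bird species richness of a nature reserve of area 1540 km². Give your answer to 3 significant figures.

34.4

S = 4.037 × 1540^0.292
ln S = ln 4.037 + 0.292 × ln 1540 = 1.3955 + 0.292 × 7.3395 = 3.5386
S = e^3.5386 ≈ 34.42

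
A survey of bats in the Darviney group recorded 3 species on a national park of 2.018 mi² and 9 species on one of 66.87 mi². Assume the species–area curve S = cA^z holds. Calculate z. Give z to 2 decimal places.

Taking logs: ln S = ln c + z ln A, so z = (ln S₂ − ln S₁)/(ln A₂ − ln A₁).
z = ln(9/3) / ln(66.87/2.018) = ln(3) / ln(33.14) = 1.0986 / 3.5006 = 0.3138

0.31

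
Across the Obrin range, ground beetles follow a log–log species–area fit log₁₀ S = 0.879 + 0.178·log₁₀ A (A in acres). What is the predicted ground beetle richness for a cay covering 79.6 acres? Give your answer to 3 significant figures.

16.5

S = 7.568 × 79.6^0.178
ln S = ln 7.568 + 0.178 × ln 79.6 = 2.0240 + 0.178 × 4.3770 = 2.8031
S = e^2.8031 ≈ 16.5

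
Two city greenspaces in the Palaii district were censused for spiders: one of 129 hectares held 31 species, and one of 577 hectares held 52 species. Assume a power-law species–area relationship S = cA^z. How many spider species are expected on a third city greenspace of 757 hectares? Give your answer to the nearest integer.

57

z = ln(52/31) / ln(577/129) = 0.5173 / 1.4980 = 0.3453
c = 31 / 129^0.3453 = 31 / 5.355 = 5.789
S₃ = 5.789 × 757^0.3453 = 5.789 × 9.866 ≈ 57.11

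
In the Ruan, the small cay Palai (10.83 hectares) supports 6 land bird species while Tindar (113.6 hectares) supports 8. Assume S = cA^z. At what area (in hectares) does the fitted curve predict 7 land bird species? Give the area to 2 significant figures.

38 hectares

z = ln(8/6) / ln(113.6/10.83) = 0.2877 / 2.3504 = 0.1224
c = 6 / 10.83^0.1224 = 6 / 1.339 = 4.482
A = (7/4.482)^(1/0.1224) ⇒ ln A = ln(1.562)/0.1224 = 3.6417
A = e^3.6417 ≈ 38.16 hectares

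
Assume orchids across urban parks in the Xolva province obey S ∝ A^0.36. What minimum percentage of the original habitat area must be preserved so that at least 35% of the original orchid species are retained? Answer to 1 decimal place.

Need (A_new/A_old)^0.36 = 0.35, so A_new/A_old = 0.35^(1/0.36) = 0.35^2.778
ln(A_new/A_old) = ln 0.35 / 0.36 = -1.0498 / 0.36 = -2.9162
A_new/A_old = e^-2.9162 ≈ 0.05414

5.4%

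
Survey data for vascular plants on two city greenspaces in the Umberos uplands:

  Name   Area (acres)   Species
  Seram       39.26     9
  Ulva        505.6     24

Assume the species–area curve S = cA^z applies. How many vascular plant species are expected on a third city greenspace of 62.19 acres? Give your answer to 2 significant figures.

11

z = ln(24/9) / ln(505.6/39.26) = 0.9808 / 2.5555 = 0.3838
c = 9 / 39.26^0.3838 = 9 / 4.09 = 2.2
S₃ = 2.2 × 62.19^0.3838 = 2.2 × 4.88 ≈ 10.74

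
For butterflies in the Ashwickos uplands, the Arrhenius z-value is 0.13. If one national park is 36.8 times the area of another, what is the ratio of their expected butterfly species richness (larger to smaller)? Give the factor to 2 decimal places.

S₂/S₁ = (A₂/A₁)^z = 36.8^0.13
ln(S₂/S₁) = 0.13 × ln 36.8 = 0.13 × 3.6055 = 0.4687
S₂/S₁ = e^0.4687 ≈ 1.598

1.60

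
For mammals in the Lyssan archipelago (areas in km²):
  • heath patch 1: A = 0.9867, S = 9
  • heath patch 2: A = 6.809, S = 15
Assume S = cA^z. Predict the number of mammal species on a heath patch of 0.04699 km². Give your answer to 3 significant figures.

4.02

z = ln(15/9) / ln(6.809/0.9867) = 0.5108 / 1.9316 = 0.2645
c = 9 / 0.9867^0.2645 = 9 / 0.9965 = 9.032
S₃ = 9.032 × 0.04699^0.2645 = 9.032 × 0.4455 ≈ 4.023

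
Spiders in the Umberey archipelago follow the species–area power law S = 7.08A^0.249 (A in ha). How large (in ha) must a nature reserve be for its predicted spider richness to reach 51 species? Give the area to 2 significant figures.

2800 ha

51 = 7.08 × A^0.249  ⇒  A^0.249 = 51/7.08 = 7.203
ln A = ln(7.203) / 0.249 = 1.9746 / 0.249 = 7.9299
A = e^7.9299 ≈ 2779 ha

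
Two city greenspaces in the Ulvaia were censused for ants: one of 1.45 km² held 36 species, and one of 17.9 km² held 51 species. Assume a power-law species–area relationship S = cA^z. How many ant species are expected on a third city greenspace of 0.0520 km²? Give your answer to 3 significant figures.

22.7

z = ln(51/36) / ln(17.9/1.45) = 0.3483 / 2.5132 = 0.1386
c = 36 / 1.45^0.1386 = 36 / 1.053 = 34.19
S₃ = 34.19 × 0.052^0.1386 = 34.19 × 0.6638 ≈ 22.7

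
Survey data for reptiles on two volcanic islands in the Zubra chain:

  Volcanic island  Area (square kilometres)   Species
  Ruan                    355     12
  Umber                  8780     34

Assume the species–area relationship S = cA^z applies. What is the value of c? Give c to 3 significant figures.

1.78

z = ln(S₂/S₁) / ln(A₂/A₁) = ln(34/12) / ln(8780/355) = 1.0415 / 3.2081 = 0.3246
c = S₁ / A₁^z = 12 / 355^0.3246 = 12 / 6.728 = 1.784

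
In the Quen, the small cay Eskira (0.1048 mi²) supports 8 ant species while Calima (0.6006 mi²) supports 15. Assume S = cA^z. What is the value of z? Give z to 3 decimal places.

0.360

Taking logs: ln S = ln c + z ln A, so z = (ln S₂ − ln S₁)/(ln A₂ − ln A₁).
z = ln(15/8) / ln(0.6006/0.1048) = ln(1.875) / ln(5.731) = 0.6286 / 1.7459 = 0.3601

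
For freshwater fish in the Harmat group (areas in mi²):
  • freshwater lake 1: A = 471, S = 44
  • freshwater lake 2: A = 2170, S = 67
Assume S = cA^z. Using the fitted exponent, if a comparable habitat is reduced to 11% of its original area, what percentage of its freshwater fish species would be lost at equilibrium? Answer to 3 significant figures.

z = ln(67/44) / ln(2170/471) = 0.4205 / 1.5276 = 0.2753
S_new/S_old = (A_new/A_old)^z = 0.11^0.2753 = exp(0.2753 × -2.2073) = 0.5447
Fraction lost = 1 − 0.5447 = 0.4553

45.5%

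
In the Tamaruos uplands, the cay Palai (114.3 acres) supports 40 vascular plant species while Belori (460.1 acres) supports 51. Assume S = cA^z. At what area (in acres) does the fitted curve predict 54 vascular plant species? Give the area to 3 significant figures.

638 acres

z = ln(51/40) / ln(460.1/114.3) = 0.2429 / 1.3926 = 0.1745
c = 40 / 114.3^0.1745 = 40 / 2.286 = 17.5
A = (54/17.5)^(1/0.1745) ⇒ ln A = ln(3.086)/0.1745 = 6.4591
A = e^6.4591 ≈ 638.5 acres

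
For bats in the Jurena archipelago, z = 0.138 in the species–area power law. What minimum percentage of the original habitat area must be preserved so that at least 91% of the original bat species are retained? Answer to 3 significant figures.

Need (A_new/A_old)^0.138 = 0.91, so A_new/A_old = 0.91^(1/0.138) = 0.91^7.246
ln(A_new/A_old) = ln 0.91 / 0.138 = -0.0943 / 0.138 = -0.6834
A_new/A_old = e^-0.6834 ≈ 0.5049

50.5%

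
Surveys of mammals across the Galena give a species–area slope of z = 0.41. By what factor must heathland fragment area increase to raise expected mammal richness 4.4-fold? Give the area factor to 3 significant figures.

37.1

(A₂/A₁)^0.41 = 4.4, so A₂/A₁ = 4.4^(1/0.41) = 4.4^2.439
ln(A₂/A₁) = ln 4.4 / 0.41 = 1.4816 / 0.41 = 3.6137
A₂/A₁ = e^3.6137 ≈ 37.1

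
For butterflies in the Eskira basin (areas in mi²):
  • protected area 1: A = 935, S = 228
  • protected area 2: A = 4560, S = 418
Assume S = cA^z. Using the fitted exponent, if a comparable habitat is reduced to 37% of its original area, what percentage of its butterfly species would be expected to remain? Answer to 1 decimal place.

z = ln(418/228) / ln(4560/935) = 0.6061 / 1.5845 = 0.3825
S_new/S_old = (A_new/A_old)^z = 0.37^0.3825 = exp(0.3825 × -0.9943) = 0.6836

68.4%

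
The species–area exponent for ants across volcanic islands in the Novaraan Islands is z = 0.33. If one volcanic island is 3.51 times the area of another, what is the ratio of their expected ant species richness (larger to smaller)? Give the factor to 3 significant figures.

S₂/S₁ = (A₂/A₁)^z = 3.51^0.33
ln(S₂/S₁) = 0.33 × ln 3.51 = 0.33 × 1.2556 = 0.4144
S₂/S₁ = e^0.4144 ≈ 1.513

1.51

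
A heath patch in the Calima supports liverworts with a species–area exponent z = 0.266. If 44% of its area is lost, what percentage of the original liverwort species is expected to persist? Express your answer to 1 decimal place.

85.7%

S_new/S_old = (A_new/A_old)^z = 0.56^0.266
= exp(0.266 × ln 0.56) = exp(0.266 × -0.5798) = exp(-0.1542) ≈ 0.8571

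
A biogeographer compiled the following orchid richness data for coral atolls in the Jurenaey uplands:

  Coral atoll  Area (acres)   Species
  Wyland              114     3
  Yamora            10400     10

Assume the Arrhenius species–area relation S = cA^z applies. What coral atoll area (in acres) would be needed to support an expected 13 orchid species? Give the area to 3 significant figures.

z = ln(10/3) / ln(10400/114) = 1.2040 / 4.5134 = 0.2668
c = 3 / 114^0.2668 = 3 / 3.537 = 0.8481
A = (13/0.8481)^(1/0.2668) ⇒ ln A = ln(15.33)/0.2668 = 10.2331
A = e^10.2331 ≈ 27808 acres

27800 acres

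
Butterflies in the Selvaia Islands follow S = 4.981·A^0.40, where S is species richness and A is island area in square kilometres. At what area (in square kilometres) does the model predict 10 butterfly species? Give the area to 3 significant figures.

5.71 square kilometres

10 = 4.981 × A^0.4  ⇒  A^0.4 = 10/4.981 = 2.008
ln A = ln(2.008) / 0.4 = 0.6970 / 0.4 = 1.7424
A = e^1.7424 ≈ 5.711 square kilometres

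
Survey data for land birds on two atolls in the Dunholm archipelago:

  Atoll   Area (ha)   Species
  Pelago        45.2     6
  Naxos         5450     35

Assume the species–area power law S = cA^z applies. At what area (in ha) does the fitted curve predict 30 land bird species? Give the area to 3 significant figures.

3580 ha

z = ln(35/6) / ln(5450/45.2) = 1.7636 / 4.7923 = 0.3680
c = 6 / 45.2^0.3680 = 6 / 4.065 = 1.476
A = (30/1.476)^(1/0.3680) ⇒ ln A = ln(20.33)/0.3680 = 8.1845
A = e^8.1845 ≈ 3585 ha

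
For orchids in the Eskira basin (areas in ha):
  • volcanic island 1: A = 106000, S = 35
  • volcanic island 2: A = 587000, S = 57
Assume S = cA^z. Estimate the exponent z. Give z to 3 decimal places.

0.285

Taking logs: ln S = ln c + z ln A, so z = (ln S₂ − ln S₁)/(ln A₂ − ln A₁).
z = ln(57/35) / ln(587000/106000) = ln(1.629) / ln(5.538) = 0.4877 / 1.7116 = 0.2849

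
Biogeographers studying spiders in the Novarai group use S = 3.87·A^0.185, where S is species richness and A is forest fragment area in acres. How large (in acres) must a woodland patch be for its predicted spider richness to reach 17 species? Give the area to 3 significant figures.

2980 acres

17 = 3.87 × A^0.185  ⇒  A^0.185 = 17/3.87 = 4.393
ln A = ln(4.393) / 0.185 = 1.4800 / 0.185 = 7.9998
A = e^7.9998 ≈ 2980 acres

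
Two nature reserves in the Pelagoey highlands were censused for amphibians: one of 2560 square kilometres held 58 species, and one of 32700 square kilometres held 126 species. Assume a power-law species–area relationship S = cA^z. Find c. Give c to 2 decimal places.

z = ln(S₂/S₁) / ln(A₂/A₁) = ln(126/58) / ln(32700/2560) = 0.7758 / 2.5474 = 0.3046
c = S₁ / A₁^z = 58 / 2560^0.3046 = 58 / 10.92 = 5.314

5.31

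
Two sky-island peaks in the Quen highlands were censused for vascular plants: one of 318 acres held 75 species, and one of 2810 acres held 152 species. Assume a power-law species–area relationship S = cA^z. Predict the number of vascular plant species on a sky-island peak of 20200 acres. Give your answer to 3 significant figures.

288

z = ln(152/75) / ln(2810/318) = 0.7064 / 2.1789 = 0.3242
c = 75 / 318^0.3242 = 75 / 6.476 = 11.58
S₃ = 11.58 × 20200^0.3242 = 11.58 × 24.88 ≈ 288.1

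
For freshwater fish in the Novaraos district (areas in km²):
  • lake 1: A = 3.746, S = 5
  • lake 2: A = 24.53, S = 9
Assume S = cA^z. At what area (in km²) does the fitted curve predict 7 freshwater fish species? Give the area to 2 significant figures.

z = ln(9/5) / ln(24.53/3.746) = 0.5878 / 1.8792 = 0.3128
c = 5 / 3.746^0.3128 = 5 / 1.511 = 3.308
A = (7/3.308)^(1/0.3128) ⇒ ln A = ln(2.116)/0.3128 = 2.3964
A = e^2.3964 ≈ 10.98 km²

11 km²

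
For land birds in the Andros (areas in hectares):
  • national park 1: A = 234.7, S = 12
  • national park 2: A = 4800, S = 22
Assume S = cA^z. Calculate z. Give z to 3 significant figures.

Taking logs: ln S = ln c + z ln A, so z = (ln S₂ − ln S₁)/(ln A₂ − ln A₁).
z = ln(22/12) / ln(4800/234.7) = ln(1.833) / ln(20.45) = 0.6061 / 3.0181 = 0.2008

0.201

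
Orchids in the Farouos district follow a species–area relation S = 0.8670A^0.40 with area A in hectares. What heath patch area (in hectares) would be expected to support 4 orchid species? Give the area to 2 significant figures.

4 = 0.867 × A^0.4  ⇒  A^0.4 = 4/0.867 = 4.614
ln A = ln(4.614) / 0.4 = 1.5290 / 0.4 = 3.8225
A = e^3.8225 ≈ 45.72 hectares

46 hectares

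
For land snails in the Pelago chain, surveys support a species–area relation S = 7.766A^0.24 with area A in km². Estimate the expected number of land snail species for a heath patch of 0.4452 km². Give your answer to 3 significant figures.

S = 7.766 × 0.4452^0.24
ln S = ln 7.766 + 0.24 × ln 0.4452 = 2.0498 + 0.24 × -0.8092 = 1.8555
S = e^1.8555 ≈ 6.395

6.40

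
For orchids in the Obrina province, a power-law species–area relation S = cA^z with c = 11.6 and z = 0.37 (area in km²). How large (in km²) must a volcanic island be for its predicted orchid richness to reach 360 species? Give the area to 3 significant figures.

10800 km²

360 = 11.6 × A^0.37  ⇒  A^0.37 = 360/11.6 = 31.03
ln A = ln(31.03) / 0.37 = 3.4351 / 0.37 = 9.2841
A = e^9.2841 ≈ 10765 km²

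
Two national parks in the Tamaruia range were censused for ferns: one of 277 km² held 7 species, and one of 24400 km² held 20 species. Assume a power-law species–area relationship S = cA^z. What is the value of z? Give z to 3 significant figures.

0.234

Taking logs: ln S = ln c + z ln A, so z = (ln S₂ − ln S₁)/(ln A₂ − ln A₁).
z = ln(20/7) / ln(24400/277) = ln(2.857) / ln(88.09) = 1.0498 / 4.4783 = 0.2344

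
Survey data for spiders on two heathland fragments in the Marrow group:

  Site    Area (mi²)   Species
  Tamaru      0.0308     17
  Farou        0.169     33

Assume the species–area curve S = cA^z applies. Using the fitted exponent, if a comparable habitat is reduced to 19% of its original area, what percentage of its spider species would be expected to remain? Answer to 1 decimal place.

52.4%

z = ln(33/17) / ln(0.169/0.0308) = 0.6633 / 1.7024 = 0.3896
S_new/S_old = (A_new/A_old)^z = 0.19^0.3896 = exp(0.3896 × -1.6607) = 0.5236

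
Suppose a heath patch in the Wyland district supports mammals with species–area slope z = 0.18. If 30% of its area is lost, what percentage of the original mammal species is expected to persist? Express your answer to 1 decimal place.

S_new/S_old = (A_new/A_old)^z = 0.7^0.18
= exp(0.18 × ln 0.7) = exp(0.18 × -0.3567) = exp(-0.0642) ≈ 0.9378

93.8%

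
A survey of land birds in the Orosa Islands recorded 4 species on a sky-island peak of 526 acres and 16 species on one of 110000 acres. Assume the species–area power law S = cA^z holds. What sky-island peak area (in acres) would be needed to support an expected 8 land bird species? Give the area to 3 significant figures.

z = ln(16/4) / ln(110000/526) = 1.3863 / 5.3429 = 0.2595
c = 4 / 526^0.2595 = 4 / 5.082 = 0.7872
A = (8/0.7872)^(1/0.2595) ⇒ ln A = ln(10.16)/0.2595 = 8.9368
A = e^8.9368 ≈ 7607 acres

7610 acres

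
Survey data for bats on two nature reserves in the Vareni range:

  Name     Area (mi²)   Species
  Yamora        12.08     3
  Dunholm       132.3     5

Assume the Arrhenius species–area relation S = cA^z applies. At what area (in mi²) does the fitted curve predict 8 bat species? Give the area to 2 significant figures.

z = ln(5/3) / ln(132.3/12.08) = 0.5108 / 2.3935 = 0.2134
c = 3 / 12.08^0.2134 = 3 / 1.702 = 1.763
A = (8/1.763)^(1/0.2134) ⇒ ln A = ln(4.538)/0.2134 = 7.0873
A = e^7.0873 ≈ 1197 mi²

1200 mi²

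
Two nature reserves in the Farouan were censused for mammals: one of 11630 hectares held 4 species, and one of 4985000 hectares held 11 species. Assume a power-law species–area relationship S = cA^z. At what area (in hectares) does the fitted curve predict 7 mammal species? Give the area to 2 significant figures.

z = ln(11/4) / ln(4985000/11630) = 1.0116 / 6.0606 = 0.1669
c = 4 / 11630^0.1669 = 4 / 4.771 = 0.8384
A = (7/0.8384)^(1/0.1669) ⇒ ln A = ln(8.349)/0.1669 = 12.7141
A = e^12.7141 ≈ 332387 hectares

330000 hectares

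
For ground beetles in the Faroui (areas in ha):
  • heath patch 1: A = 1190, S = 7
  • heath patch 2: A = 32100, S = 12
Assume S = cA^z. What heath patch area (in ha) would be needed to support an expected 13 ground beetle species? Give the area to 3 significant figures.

z = ln(12/7) / ln(32100/1190) = 0.5390 / 3.2949 = 0.1636
c = 7 / 1190^0.1636 = 7 / 3.185 = 2.198
A = (13/2.198)^(1/0.1636) ⇒ ln A = ln(5.915)/0.1636 = 10.8659
A = e^10.8659 ≈ 52361 ha

52400 ha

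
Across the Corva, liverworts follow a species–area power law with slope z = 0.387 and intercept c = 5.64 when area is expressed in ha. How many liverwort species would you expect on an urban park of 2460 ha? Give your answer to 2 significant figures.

S = 5.64 × 2460^0.387 = 5.64 × 20.53 ≈ 115.8

120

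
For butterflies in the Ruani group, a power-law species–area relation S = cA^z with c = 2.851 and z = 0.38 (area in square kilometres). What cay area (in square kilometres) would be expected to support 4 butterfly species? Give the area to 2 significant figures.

4 = 2.851 × A^0.38  ⇒  A^0.38 = 4/2.851 = 1.403
ln A = ln(1.403) / 0.38 = 0.3386 / 0.38 = 0.8911
A = e^0.8911 ≈ 2.438 square kilometres

2.4 square kilometres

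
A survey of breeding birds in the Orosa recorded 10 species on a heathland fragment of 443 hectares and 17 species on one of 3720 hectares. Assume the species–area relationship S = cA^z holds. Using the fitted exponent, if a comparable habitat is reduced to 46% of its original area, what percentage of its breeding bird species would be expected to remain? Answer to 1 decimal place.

z = ln(17/10) / ln(3720/443) = 0.5306 / 2.1279 = 0.2494
S_new/S_old = (A_new/A_old)^z = 0.46^0.2494 = exp(0.2494 × -0.7765) = 0.824

82.4%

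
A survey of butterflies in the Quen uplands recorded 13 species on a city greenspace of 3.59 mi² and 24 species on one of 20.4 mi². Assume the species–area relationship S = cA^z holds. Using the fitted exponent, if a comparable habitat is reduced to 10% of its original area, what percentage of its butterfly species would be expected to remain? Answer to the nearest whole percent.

44%

z = ln(24/13) / ln(20.4/3.59) = 0.6131 / 1.7374 = 0.3529
S_new/S_old = (A_new/A_old)^z = 0.1^0.3529 = exp(0.3529 × -2.3026) = 0.4437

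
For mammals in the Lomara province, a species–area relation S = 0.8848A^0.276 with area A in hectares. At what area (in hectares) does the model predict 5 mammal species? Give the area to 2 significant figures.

5 = 0.8848 × A^0.276  ⇒  A^0.276 = 5/0.8848 = 5.651
ln A = ln(5.651) / 0.276 = 1.7318 / 0.276 = 6.2748
A = e^6.2748 ≈ 531 hectares

530 hectares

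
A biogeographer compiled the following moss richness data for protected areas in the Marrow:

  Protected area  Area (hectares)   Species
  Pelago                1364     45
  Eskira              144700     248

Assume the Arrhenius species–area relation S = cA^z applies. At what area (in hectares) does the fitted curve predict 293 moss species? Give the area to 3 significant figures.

z = ln(248/45) / ln(144700/1364) = 1.7068 / 4.6642 = 0.3659
c = 45 / 1364^0.3659 = 45 / 14.03 = 3.207
A = (293/3.207)^(1/0.3659) ⇒ ln A = ln(91.36)/0.3659 = 12.3381
A = e^12.3381 ≈ 228227 hectares

228000 hectares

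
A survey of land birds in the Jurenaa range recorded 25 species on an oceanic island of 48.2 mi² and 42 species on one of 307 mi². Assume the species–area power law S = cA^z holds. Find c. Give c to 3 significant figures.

8.44

z = ln(S₂/S₁) / ln(A₂/A₁) = ln(42/25) / ln(307/48.2) = 0.5188 / 1.8515 = 0.2802
c = S₁ / A₁^z = 25 / 48.2^0.2802 = 25 / 2.962 = 8.44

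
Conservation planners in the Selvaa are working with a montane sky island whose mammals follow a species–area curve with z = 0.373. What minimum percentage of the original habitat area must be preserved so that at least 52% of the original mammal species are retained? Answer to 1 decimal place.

17.3%

Need (A_new/A_old)^0.373 = 0.52, so A_new/A_old = 0.52^(1/0.373) = 0.52^2.681
ln(A_new/A_old) = ln 0.52 / 0.373 = -0.6539 / 0.373 = -1.7532
A_new/A_old = e^-1.7532 ≈ 0.1732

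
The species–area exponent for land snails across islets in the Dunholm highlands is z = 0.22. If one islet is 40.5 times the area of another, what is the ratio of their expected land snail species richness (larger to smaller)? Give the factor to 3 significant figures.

S₂/S₁ = (A₂/A₁)^z = 40.5^0.22
ln(S₂/S₁) = 0.22 × ln 40.5 = 0.22 × 3.7013 = 0.8143
S₂/S₁ = e^0.8143 ≈ 2.258

2.26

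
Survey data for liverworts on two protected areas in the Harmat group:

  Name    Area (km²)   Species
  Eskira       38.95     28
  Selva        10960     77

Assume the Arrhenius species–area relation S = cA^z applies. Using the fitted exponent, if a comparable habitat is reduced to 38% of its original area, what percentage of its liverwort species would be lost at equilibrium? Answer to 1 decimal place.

z = ln(77/28) / ln(10960/38.95) = 1.0116 / 5.6397 = 0.1794
S_new/S_old = (A_new/A_old)^z = 0.38^0.1794 = exp(0.1794 × -0.9676) = 0.8407
Fraction lost = 1 − 0.8407 = 0.1593

15.9%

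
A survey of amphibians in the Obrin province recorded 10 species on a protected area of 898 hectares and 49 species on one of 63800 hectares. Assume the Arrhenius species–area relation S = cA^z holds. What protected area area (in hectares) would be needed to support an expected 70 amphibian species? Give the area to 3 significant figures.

166000 hectares

z = ln(49/10) / ln(63800/898) = 1.5892 / 4.2633 = 0.3728
c = 10 / 898^0.3728 = 10 / 12.61 = 0.7927
A = (70/0.7927)^(1/0.3728) ⇒ ln A = ln(88.3)/0.3728 = 12.0203
A = e^12.0203 ≈ 166099 hectares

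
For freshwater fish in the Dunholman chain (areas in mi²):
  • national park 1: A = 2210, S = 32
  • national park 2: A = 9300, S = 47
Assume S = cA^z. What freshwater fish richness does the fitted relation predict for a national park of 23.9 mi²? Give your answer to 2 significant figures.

9.5

z = ln(47/32) / ln(9300/2210) = 0.3844 / 1.4370 = 0.2675
c = 32 / 2210^0.2675 = 32 / 7.846 = 4.079
S₃ = 4.079 × 23.9^0.2675 = 4.079 × 2.337 ≈ 9.533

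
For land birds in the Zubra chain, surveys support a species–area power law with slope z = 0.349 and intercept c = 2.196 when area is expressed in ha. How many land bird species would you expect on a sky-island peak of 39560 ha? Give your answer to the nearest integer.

S = 2.196 × 39560^0.349
ln S = ln 2.196 + 0.349 × ln 39560 = 0.7866 + 0.349 × 10.5856 = 4.4810
S = e^4.4810 ≈ 88.32

88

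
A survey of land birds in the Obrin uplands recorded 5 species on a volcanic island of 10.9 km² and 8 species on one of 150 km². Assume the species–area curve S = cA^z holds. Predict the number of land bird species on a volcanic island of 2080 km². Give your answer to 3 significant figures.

12.8

z = ln(8/5) / ln(150/10.9) = 0.4700 / 2.6219 = 0.1793
c = 5 / 10.9^0.1793 = 5 / 1.535 = 3.258
S₃ = 3.258 × 2080^0.1793 = 3.258 × 3.934 ≈ 12.82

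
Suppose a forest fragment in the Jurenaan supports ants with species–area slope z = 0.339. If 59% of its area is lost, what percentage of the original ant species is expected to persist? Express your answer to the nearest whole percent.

74%

S_new/S_old = (A_new/A_old)^z = 0.41^0.339
= exp(0.339 × ln 0.41) = exp(0.339 × -0.8916) = exp(-0.3023) ≈ 0.7392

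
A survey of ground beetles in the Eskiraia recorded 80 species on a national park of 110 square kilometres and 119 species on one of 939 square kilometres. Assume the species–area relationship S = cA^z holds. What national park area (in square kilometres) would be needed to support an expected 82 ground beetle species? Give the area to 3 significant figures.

126 square kilometres

z = ln(119/80) / ln(939/110) = 0.3971 / 2.1443 = 0.1852
c = 80 / 110^0.1852 = 80 / 2.388 = 33.5
A = (82/33.5)^(1/0.1852) ⇒ ln A = ln(2.448)/0.1852 = 4.8338
A = e^4.8338 ≈ 125.7 square kilometres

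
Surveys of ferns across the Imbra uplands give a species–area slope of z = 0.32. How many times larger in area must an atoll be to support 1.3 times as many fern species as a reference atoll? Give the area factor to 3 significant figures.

(A₂/A₁)^0.32 = 1.3, so A₂/A₁ = 1.3^(1/0.32) = 1.3^3.125
ln(A₂/A₁) = ln 1.3 / 0.32 = 0.2624 / 0.32 = 0.8199
A₂/A₁ = e^0.8199 ≈ 2.27

2.27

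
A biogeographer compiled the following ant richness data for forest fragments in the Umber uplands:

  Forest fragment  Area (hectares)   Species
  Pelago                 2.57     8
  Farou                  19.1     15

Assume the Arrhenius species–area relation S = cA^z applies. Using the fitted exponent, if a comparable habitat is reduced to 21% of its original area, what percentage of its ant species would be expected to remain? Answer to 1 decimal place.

z = ln(15/8) / ln(19.1/2.57) = 0.6286 / 2.0058 = 0.3134
S_new/S_old = (A_new/A_old)^z = 0.21^0.3134 = exp(0.3134 × -1.5606) = 0.6132

61.3%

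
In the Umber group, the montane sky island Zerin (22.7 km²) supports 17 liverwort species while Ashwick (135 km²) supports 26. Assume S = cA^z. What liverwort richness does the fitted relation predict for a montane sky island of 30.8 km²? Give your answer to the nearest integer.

18

z = ln(26/17) / ln(135/22.7) = 0.4249 / 1.7829 = 0.2383
c = 17 / 22.7^0.2383 = 17 / 2.105 = 8.078
S₃ = 8.078 × 30.8^0.2383 = 8.078 × 2.263 ≈ 18.28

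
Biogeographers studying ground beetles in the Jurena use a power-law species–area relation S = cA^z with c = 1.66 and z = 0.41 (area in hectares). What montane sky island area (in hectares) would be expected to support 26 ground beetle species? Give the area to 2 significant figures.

820 hectares

26 = 1.66 × A^0.41  ⇒  A^0.41 = 26/1.66 = 15.66
ln A = ln(15.66) / 0.41 = 2.7513 / 0.41 = 6.7104
A = e^6.7104 ≈ 820.9 hectares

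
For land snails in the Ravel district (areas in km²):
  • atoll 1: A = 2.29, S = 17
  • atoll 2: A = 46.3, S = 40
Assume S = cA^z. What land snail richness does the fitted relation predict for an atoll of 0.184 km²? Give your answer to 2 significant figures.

8.3

z = ln(40/17) / ln(46.3/2.29) = 0.8557 / 3.0066 = 0.2846
c = 17 / 2.29^0.2846 = 17 / 1.266 = 13.43
S₃ = 13.43 × 0.184^0.2846 = 13.43 × 0.6177 ≈ 8.295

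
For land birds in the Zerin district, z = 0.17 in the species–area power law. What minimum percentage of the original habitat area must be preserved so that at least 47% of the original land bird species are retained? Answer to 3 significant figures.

1.18%

Need (A_new/A_old)^0.17 = 0.47, so A_new/A_old = 0.47^(1/0.17) = 0.47^5.882
ln(A_new/A_old) = ln 0.47 / 0.17 = -0.7550 / 0.17 = -4.4413
A_new/A_old = e^-4.4413 ≈ 0.01178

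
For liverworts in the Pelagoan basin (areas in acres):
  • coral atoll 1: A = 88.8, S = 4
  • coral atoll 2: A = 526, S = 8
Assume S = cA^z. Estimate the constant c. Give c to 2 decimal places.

0.70

z = ln(S₂/S₁) / ln(A₂/A₁) = ln(8/4) / ln(526/88.8) = 0.6931 / 1.7789 = 0.3896
c = S₁ / A₁^z = 4 / 88.8^0.3896 = 4 / 5.744 = 0.6964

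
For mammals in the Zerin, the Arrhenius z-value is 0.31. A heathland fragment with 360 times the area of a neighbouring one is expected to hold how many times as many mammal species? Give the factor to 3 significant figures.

6.20

S₂/S₁ = (A₂/A₁)^z = 360^0.31
ln(S₂/S₁) = 0.31 × ln 360 = 0.31 × 5.8861 = 1.8247
S₂/S₁ = e^1.8247 ≈ 6.201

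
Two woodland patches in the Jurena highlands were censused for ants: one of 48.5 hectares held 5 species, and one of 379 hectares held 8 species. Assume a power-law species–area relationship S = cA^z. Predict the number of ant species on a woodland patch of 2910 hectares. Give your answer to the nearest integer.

z = ln(8/5) / ln(379/48.5) = 0.4700 / 2.0560 = 0.2286
c = 5 / 48.5^0.2286 = 5 / 2.429 = 2.059
S₃ = 2.059 × 2910^0.2286 = 2.059 × 6.192 ≈ 12.75

13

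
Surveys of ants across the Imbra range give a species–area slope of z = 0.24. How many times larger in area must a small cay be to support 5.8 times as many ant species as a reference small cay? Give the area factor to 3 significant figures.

(A₂/A₁)^0.24 = 5.8, so A₂/A₁ = 5.8^(1/0.24) = 5.8^4.167
ln(A₂/A₁) = ln 5.8 / 0.24 = 1.7579 / 0.24 = 7.3244
A₂/A₁ = e^7.3244 ≈ 1517

1520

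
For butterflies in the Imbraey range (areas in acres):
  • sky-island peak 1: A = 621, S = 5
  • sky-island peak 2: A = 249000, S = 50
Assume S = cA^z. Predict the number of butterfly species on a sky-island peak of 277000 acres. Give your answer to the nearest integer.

z = ln(50/5) / ln(249000/621) = 2.3026 / 5.9939 = 0.3842
c = 5 / 621^0.3842 = 5 / 11.83 = 0.4227
S₃ = 0.4227 × 277000^0.3842 = 0.4227 × 123.2 ≈ 52.09

52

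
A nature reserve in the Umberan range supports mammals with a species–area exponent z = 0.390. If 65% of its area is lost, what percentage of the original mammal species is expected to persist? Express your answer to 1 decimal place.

S_new/S_old = (A_new/A_old)^z = 0.35^0.39
= exp(0.39 × ln 0.35) = exp(0.39 × -1.0498) = exp(-0.4094) ≈ 0.664

66.4%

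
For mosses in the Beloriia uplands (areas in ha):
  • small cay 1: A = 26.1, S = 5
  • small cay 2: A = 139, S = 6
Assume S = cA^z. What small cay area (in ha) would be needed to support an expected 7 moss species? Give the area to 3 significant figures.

z = ln(6/5) / ln(139/26.1) = 0.1823 / 1.6725 = 0.1090
c = 5 / 26.1^0.1090 = 5 / 1.427 = 3.504
A = (7/3.504)^(1/0.1090) ⇒ ln A = ln(1.998)/0.1090 = 6.3486
A = e^6.3486 ≈ 571.7 ha

572 ha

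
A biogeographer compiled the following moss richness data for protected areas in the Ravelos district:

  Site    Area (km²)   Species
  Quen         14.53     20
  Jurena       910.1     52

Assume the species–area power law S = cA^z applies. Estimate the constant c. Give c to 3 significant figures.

10.8

z = ln(S₂/S₁) / ln(A₂/A₁) = ln(52/20) / ln(910.1/14.53) = 0.9555 / 4.1373 = 0.2309
c = S₁ / A₁^z = 20 / 14.53^0.2309 = 20 / 1.855 = 10.78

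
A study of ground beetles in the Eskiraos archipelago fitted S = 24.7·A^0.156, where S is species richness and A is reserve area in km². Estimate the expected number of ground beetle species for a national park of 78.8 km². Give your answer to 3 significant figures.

48.8

S = 24.7 × 78.8^0.156 = 24.7 × 1.976 ≈ 48.82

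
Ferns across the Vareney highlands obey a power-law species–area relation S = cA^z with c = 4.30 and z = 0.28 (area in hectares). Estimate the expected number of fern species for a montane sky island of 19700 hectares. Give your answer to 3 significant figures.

68.5

S = 4.3 × 19700^0.28
ln S = ln 4.3 + 0.28 × ln 19700 = 1.4586 + 0.28 × 9.8884 = 4.2274
S = e^4.2274 ≈ 68.54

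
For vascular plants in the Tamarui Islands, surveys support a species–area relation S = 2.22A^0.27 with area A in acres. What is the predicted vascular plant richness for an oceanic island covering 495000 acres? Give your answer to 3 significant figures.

S = 2.22 × 495000^0.27
ln S = ln 2.22 + 0.27 × ln 495000 = 0.7975 + 0.27 × 13.1123 = 4.3378
S = e^4.3378 ≈ 76.54

76.5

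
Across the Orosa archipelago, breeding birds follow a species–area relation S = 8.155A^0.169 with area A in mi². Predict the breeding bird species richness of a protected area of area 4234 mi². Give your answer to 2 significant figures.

S = 8.155 × 4234^0.169
ln S = ln 8.155 + 0.169 × ln 4234 = 2.0986 + 0.169 × 8.3509 = 3.5099
S = e^3.5099 ≈ 33.45

33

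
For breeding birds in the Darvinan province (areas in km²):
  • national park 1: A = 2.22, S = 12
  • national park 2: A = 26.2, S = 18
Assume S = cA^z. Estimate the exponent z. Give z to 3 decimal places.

Taking logs: ln S = ln c + z ln A, so z = (ln S₂ − ln S₁)/(ln A₂ − ln A₁).
z = ln(18/12) / ln(26.2/2.22) = ln(1.5) / ln(11.8) = 0.4055 / 2.4683 = 0.1643

0.164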